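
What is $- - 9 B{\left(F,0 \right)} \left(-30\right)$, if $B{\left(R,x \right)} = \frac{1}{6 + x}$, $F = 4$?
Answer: $-45$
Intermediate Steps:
$- - 9 B{\left(F,0 \right)} \left(-30\right) = - - \frac{9}{6 + 0} \left(-30\right) = - - \frac{9}{6} \left(-30\right) = - \left(-9\right) \frac{1}{6} \left(-30\right) = - \frac{\left(-3\right) \left(-30\right)}{2} = \left(-1\right) 45 = -45$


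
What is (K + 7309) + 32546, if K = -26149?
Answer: 13706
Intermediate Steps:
(K + 7309) + 32546 = (-26149 + 7309) + 32546 = -18840 + 32546 = 13706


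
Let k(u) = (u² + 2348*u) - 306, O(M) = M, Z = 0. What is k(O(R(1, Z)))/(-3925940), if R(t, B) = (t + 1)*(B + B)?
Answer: 153/1962970 ≈ 7.7943e-5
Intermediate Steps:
R(t, B) = 2*B*(1 + t) (R(t, B) = (1 + t)*(2*B) = 2*B*(1 + t))
k(u) = -306 + u² + 2348*u
k(O(R(1, Z)))/(-3925940) = (-306 + (2*0*(1 + 1))² + 2348*(2*0*(1 + 1)))/(-3925940) = (-306 + (2*0*2)² + 2348*(2*0*2))*(-1/3925940) = (-306 + 0² + 2348*0)*(-1/3925940) = (-306 + 0 + 0)*(-1/3925940) = -306*(-1/3925940) = 153/1962970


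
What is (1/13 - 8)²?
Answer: 10609/169 ≈ 62.775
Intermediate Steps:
(1/13 - 8)² = (-103/13)² = 10609/169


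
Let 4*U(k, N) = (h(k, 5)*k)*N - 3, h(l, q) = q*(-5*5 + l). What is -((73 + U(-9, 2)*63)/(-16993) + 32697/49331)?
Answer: 7292630789/3353126732 ≈ 2.1749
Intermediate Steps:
h(l, q) = q*(-25 + l)
U(k, N) = -¾ + N*k*(-125 + 5*k)/4 (U(k, N) = (((5*(-25 + k))*k)*N - 3)/4 = (((-125 + 5*k)*k)*N - 3)/4 = ((k*(-125 + 5*k))*N - 3)/4 = (N*k*(-125 + 5*k) - 3)/4 = (-3 + N*k*(-125 + 5*k))/4 = -¾ + N*k*(-125 + 5*k)/4)
-((73 + U(-9, 2)*63)/(-16993) + 32697/49331) = -((73 + (-¾ + (5/4)*2*(-9)*(-25 - 9))*63)/(-16993) + 32697/49331) = -((73 + (-¾ + (5/4)*2*(-9)*(-34))*63)*(-1/16993) + 32697*(1/49331)) = -((73 + (-¾ + 765)*63)*(-1/16993) + 32697/49331) = -((73 + (3057/4)*63)*(-1/16993) + 32697/49331) = -((73 + 192591/4)*(-1/16993) + 32697/49331) = -((192883/4)*(-1/16993) + 32697/49331) = -(-192883/67972 + 32697/49331) = -1*(-7292630789/3353126732) = 7292630789/3353126732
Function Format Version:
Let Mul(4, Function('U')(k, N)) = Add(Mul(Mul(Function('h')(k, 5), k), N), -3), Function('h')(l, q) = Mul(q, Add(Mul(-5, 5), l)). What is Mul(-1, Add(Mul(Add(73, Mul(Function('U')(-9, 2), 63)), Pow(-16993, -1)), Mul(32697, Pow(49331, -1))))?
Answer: Rational(7292630789, 3353126732) ≈ 2.1749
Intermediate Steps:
Function('h')(l, q) = Mul(q, Add(-25, l))
Function('U')(k, N) = Add(Rational(-3, 4), Mul(Rational(1, 4), N, k, Add(-125, Mul(5, k)))) (Function('U')(k, N) = Mul(Rational(1, 4), Add(Mul(Mul(Mul(5, Add(-25, k)), k), N), -3)) = Mul(Rational(1, 4), Add(Mul(Mul(Add(-125, Mul(5, k)), k), N), -3)) = Mul(Rational(1, 4), Add(Mul(Mul(k, Add(-125, Mul(5, k))), N), -3)) = Mul(Rational(1, 4), Add(Mul(N, k, Add(-125, Mul(5, k))), -3)) = Mul(Rational(1, 4), Add(-3, Mul(N, k, Add(-125, Mul(5, k))))) = Add(Rational(-3, 4), Mul(Rational(1, 4), N, k, Add(-125, Mul(5, k)))))
Mul(-1, Add(Mul(Add(73, Mul(Function('U')(-9, 2), 63)), Pow(-16993, -1)), Mul(32697, Pow(49331, -1)))) = Mul(-1, Add(Mul(Add(73, Mul(Add(Rational(-3, 4), Mul(Rational(5, 4), 2, -9, Add(-25, -9))), 63)), Pow(-16993, -1)), Mul(32697, Pow(49331, -1)))) = Mul(-1, Add(Mul(Add(73, Mul(Add(Rational(-3, 4), Mul(Rational(5, 4), 2, -9, -34)), 63)), Rational(-1, 16993)), Mul(32697, Rational(1, 49331)))) = Mul(-1, Add(Mul(Add(73, Mul(Add(Rational(-3, 4), 765), 63)), Rational(-1, 16993)), Rational(32697, 49331))) = Mul(-1, Add(Mul(Add(73, Mul(Rational(3057, 4), 63)), Rational(-1, 16993)), Rational(32697, 49331))) = Mul(-1, Add(Mul(Add(73, Rational(192591, 4)), Rational(-1, 16993)), Rational(32697, 49331))) = Mul(-1, Add(Mul(Rational(192883, 4), Rational(-1, 16993)), Rational(32697, 49331))) = Mul(-1, Add(Rational(-192883, 67972), Rational(32697, 49331))) = Mul(-1, Rational(-7292630789, 3353126732)) = Rational(7292630789, 3353126732)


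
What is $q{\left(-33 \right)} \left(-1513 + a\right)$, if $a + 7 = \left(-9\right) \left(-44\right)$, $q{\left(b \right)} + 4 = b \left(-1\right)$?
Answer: $-32596$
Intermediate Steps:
$q{\left(b \right)} = -4 - b$ ($q{\left(b \right)} = -4 + b \left(-1\right) = -4 - b$)
$a = 389$ ($a = -7 - -396 = -7 + 396 = 389$)
$q{\left(-33 \right)} \left(-1513 + a\right) = \left(-4 - -33\right) \left(-1513 + 389\right) = \left(-4 + 33\right) \left(-1124\right) = 29 \left(-1124\right) = -32596$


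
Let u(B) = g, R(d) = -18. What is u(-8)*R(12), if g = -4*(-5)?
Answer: -360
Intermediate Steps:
g = 20
u(B) = 20
u(-8)*R(12) = 20*(-18) = -360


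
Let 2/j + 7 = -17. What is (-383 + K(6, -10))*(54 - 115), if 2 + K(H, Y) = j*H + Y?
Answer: 48251/2 ≈ 24126.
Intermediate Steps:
j = -1/12 (j = 2/(-7 - 17) = 2/(-24) = 2*(-1/24) = -1/12 ≈ -0.083333)
K(H, Y) = -2 + Y - H/12 (K(H, Y) = -2 + (-H/12 + Y) = -2 + (Y - H/12) = -2 + Y - H/12)
(-383 + K(6, -10))*(54 - 115) = (-383 + (-2 - 10 - 1/12*6))*(54 - 115) = (-383 + (-2 - 10 - ½))*(-61) = (-383 - 25/2)*(-61) = -791/2*(-61) = 48251/2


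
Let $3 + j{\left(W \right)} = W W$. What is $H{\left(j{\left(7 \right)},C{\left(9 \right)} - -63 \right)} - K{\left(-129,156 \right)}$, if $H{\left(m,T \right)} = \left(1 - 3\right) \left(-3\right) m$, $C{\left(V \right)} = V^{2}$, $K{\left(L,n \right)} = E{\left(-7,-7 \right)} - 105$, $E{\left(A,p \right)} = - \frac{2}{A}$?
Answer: $\frac{2665}{7} \approx 380.71$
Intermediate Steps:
$K{\left(L,n \right)} = - \frac{733}{7}$ ($K{\left(L,n \right)} = - \frac{2}{-7} - 105 = \left(-2\right) \left(- \frac{1}{7}\right) - 105 = \frac{2}{7} - 105 = - \frac{733}{7}$)
$j{\left(W \right)} = -3 + W^{2}$ ($j{\left(W \right)} = -3 + W W = -3 + W^{2}$)
$H{\left(m,T \right)} = 6 m$ ($H{\left(m,T \right)} = \left(-2\right) \left(-3\right) m = 6 m$)
$H{\left(j{\left(7 \right)},C{\left(9 \right)} - -63 \right)} - K{\left(-129,156 \right)} = 6 \left(-3 + 7^{2}\right) - - \frac{733}{7} = 6 \left(-3 + 49\right) + \frac{733}{7} = 6 \cdot 46 + \frac{733}{7} = 276 + \frac{733}{7} = \frac{2665}{7}$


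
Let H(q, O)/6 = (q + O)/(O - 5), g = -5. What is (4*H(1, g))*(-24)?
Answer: -1152/5 ≈ -230.40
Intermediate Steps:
H(q, O) = 6*(O + q)/(-5 + O) (H(q, O) = 6*((q + O)/(O - 5)) = 6*((O + q)/(-5 + O)) = 6*(O + q)/(-5 + O))
(4*H(1, g))*(-24) = (4*(6*(-5 + 1)/(-5 - 5)))*(-24) = (4*(6*(-4)/(-10)))*(-24) = (4*(6*(-⅒)*(-4)))*(-24) = (4*(12/5))*(-24) = (48/5)*(-24) = -1152/5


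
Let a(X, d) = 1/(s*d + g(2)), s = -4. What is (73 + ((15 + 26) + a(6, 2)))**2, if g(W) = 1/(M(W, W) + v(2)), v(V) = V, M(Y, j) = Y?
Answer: 12460900/961 ≈ 12967.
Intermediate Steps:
g(W) = 1/(2 + W) (g(W) = 1/(W + 2) = 1/(2 + W))
a(X, d) = 1/(1/4 - 4*d) (a(X, d) = 1/(-4*d + 1/(2 + 2)) = 1/(-4*d + 1/4) = 1/(1/4 - 4*d))
(73 + ((15 + 26) + a(6, 2)))**2 = (73 + ((15 + 26) + 4/(1 - 16*2)))**2 = (73 + (41 + 4/(1 - 32)))**2 = (73 + (41 + 4/(-31)))**2 = (73 + (41 + 4*(-1/31)))**2 = (73 + (41 - 4/31))**2 = (73 + 1267/31)**2 = (3530/31)**2 = 12460900/961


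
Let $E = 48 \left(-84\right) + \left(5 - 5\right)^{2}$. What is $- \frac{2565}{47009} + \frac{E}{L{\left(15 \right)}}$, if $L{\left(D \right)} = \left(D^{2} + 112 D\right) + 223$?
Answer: $- \frac{1741059}{893171} \approx -1.9493$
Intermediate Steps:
$L{\left(D \right)} = 223 + D^{2} + 112 D$
$E = -4032$ ($E = -4032 + 0^{2} = -4032 + 0 = -4032$)
$- \frac{2565}{47009} + \frac{E}{L{\left(15 \right)}} = - \frac{2565}{47009} - \frac{4032}{223 + 15^{2} + 112 \cdot 15} = \left(-2565\right) \frac{1}{47009} - \frac{4032}{223 + 225 + 1680} = - \frac{2565}{47009} - \frac{4032}{2128} = - \frac{2565}{47009} - \frac{36}{19} = - \frac{1741059}{893171}$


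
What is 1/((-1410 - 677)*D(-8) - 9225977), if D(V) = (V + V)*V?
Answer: -1/9493113 ≈ -1.0534e-7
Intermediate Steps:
D(V) = 2*V² (D(V) = (2*V)*V = 2*V²)
1/((-1410 - 677)*D(-8) - 9225977) = 1/((-1410 - 677)*(2*(-8)²) - 9225977) = 1/(-4174*64 - 9225977) = 1/(-2087*128 - 9225977) = 1/(-267136 - 9225977) = 1/(-9493113) = -1/9493113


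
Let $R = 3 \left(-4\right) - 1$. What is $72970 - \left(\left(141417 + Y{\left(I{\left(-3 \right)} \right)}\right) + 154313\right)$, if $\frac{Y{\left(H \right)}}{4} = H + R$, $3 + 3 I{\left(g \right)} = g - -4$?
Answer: $- \frac{668116}{3} \approx -2.2271 \cdot 10^{5}$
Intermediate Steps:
$R = -13$ ($R = -12 - 1 = -13$)
$I{\left(g \right)} = \frac{1}{3} + \frac{g}{3}$ ($I{\left(g \right)} = -1 + \frac{g - -4}{3} = -1 + \frac{g + 4}{3} = -1 + \frac{4 + g}{3} = -1 + \left(\frac{4}{3} + \frac{g}{3}\right) = \frac{1}{3} + \frac{g}{3}$)
$Y{\left(H \right)} = -52 + 4 H$ ($Y{\left(H \right)} = 4 \left(H - 13\right) = 4 \left(-13 + H\right) = -52 + 4 H$)
$72970 - \left(\left(141417 + Y{\left(I{\left(-3 \right)} \right)}\right) + 154313\right) = 72970 - \left(\left(141417 - \left(52 - 4 \left(\frac{1}{3} + \frac{1}{3} \left(-3\right)\right)\right)\right) + 154313\right) = 72970 - \left(\left(141417 - \left(52 - 4 \left(\frac{1}{3} - 1\right)\right)\right) + 154313\right) = 72970 - \left(\left(141417 + \left(-52 + 4 \left(- \frac{2}{3}\right)\right)\right) + 154313\right) = 72970 - \left(\left(141417 - \frac{164}{3}\right) + 154313\right) = 72970 - \left(\frac{424087}{3} + 154313\right) = 72970 - \frac{887026}{3} = - \frac{668116}{3}$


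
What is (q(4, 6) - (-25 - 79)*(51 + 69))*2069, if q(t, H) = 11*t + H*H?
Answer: 25986640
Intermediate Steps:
q(t, H) = H² + 11*t (q(t, H) = 11*t + H² = H² + 11*t)
(q(4, 6) - (-25 - 79)*(51 + 69))*2069 = ((6² + 11*4) - (-25 - 79)*(51 + 69))*2069 = ((36 + 44) - (-104)*120)*2069 = (80 - 1*(-12480))*2069 = (80 + 12480)*2069 = 12560*2069 = 25986640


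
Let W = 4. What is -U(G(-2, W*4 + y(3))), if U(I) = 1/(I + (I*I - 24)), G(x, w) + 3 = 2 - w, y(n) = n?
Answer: -1/356 ≈ -0.0028090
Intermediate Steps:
G(x, w) = -1 - w (G(x, w) = -3 + (2 - w) = -1 - w)
U(I) = 1/(-24 + I + I²) (U(I) = 1/(I + (I² - 24)) = 1/(I + (-24 + I²)) = 1/(-24 + I + I²))
-U(G(-2, W*4 + y(3))) = -1/(-24 + (-1 - (4*4 + 3)) + (-1 - (4*4 + 3))²) = -1/(-24 + (-1 - (16 + 3)) + (-1 - (16 + 3))²) = -1/(-24 + (-1 - 1*19) + (-1 - 1*19)²) = -1/(-24 + (-1 - 19) + (-1 - 19)²) = -1/(-24 - 20 + (-20)²) = -1/(-24 - 20 + 400) = -1/356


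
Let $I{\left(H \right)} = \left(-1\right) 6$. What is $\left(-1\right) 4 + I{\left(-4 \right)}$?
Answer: $-10$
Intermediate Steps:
$I{\left(H \right)} = -6$
$\left(-1\right) 4 + I{\left(-4 \right)} = \left(-1\right) 4 - 6 = -4 - 6 = -10$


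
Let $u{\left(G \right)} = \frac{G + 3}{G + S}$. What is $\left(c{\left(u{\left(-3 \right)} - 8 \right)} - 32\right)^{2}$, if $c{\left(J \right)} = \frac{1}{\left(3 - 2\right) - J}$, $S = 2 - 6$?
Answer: $\frac{82369}{81} \approx 1016.9$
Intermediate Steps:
$S = -4$ ($S = 2 - 6 = -4$)
$u{\left(G \right)} = \frac{3 + G}{-4 + G}$ ($u{\left(G \right)} = \frac{G + 3}{G - 4} = \frac{3 + G}{-4 + G}$)
$c{\left(J \right)} = \frac{1}{1 - J}$ ($c{\left(J \right)} = \frac{1}{\left(3 - 2\right) - J} = \frac{1}{1 - J}$)
$\left(c{\left(u{\left(-3 \right)} - 8 \right)} - 32\right)^{2} = \left(- \frac{1}{-1 - \left(8 - \frac{3 - 3}{-4 - 3}\right)} - 32\right)^{2} = \left(- \frac{1}{-1 - \left(8 - \frac{1}{-7} \cdot 0\right)} - 32\right)^{2} = \left(- \frac{1}{-1 - 8} - 32\right)^{2} = \left(- \frac{1}{-9} - 32\right)^{2} = \left(\left(-1\right) \left(- \frac{1}{9}\right) - 32\right)^{2} = \left(\frac{1}{9} - 32\right)^{2} = \left(- \frac{287}{9}\right)^{2} = \frac{82369}{81}$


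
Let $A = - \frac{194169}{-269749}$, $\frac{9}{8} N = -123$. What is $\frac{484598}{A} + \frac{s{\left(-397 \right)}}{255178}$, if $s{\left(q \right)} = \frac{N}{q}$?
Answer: $\frac{2207109837071231646}{3278403310259} \approx 6.7323 \cdot 10^{5}$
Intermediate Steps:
$N = - \frac{328}{3}$ ($N = \frac{8}{9} \left(-123\right) = - \frac{328}{3} \approx -109.33$)
$s{\left(q \right)} = - \frac{328}{3 q}$
$A = \frac{194169}{269749}$ ($A = \left(-194169\right) \left(- \frac{1}{269749}\right) = \frac{194169}{269749} \approx 0.71981$)
$\frac{484598}{A} + \frac{s{\left(-397 \right)}}{255178} = \frac{484598}{\frac{194169}{269749}} + \frac{\left(- \frac{328}{3}\right) \frac{1}{-397}}{255178} = 484598 \cdot \frac{269749}{194169} + \left(- \frac{328}{3}\right) \left(- \frac{1}{397}\right) \frac{1}{255178} = \frac{130719825902}{194169} + \frac{328}{1191} \cdot \frac{1}{255178} = \frac{130719825902}{194169} + \frac{164}{151958499} = \frac{2207109837071231646}{3278403310259}$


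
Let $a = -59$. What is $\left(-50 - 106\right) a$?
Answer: $9204$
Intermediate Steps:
$\left(-50 - 106\right) a = \left(-50 - 106\right) \left(-59\right) = \left(-156\right) \left(-59\right) = 9204$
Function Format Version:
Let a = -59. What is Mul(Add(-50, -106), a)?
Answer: 9204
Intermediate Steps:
Mul(Add(-50, -106), a) = Mul(Add(-50, -106), -59) = Mul(-156, -59) = 9204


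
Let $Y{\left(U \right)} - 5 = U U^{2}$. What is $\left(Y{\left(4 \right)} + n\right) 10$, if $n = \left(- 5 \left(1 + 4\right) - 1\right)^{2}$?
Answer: $7450$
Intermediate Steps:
$Y{\left(U \right)} = 5 + U^{3}$ ($Y{\left(U \right)} = 5 + U U^{2} = 5 + U^{3}$)
$n = 676$ ($n = \left(\left(-5\right) 5 - 1\right)^{2} = \left(-25 - 1\right)^{2} = \left(-26\right)^{2} = 676$)
$\left(Y{\left(4 \right)} + n\right) 10 = \left(\left(5 + 4^{3}\right) + 676\right) 10 = \left(\left(5 + 64\right) + 676\right) 10 = \left(69 + 676\right) 10 = 745 \cdot 10 = 7450$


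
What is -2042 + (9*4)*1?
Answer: -2006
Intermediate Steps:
-2042 + (9*4)*1 = -2042 + 36*1 = -2042 + 36 = -2006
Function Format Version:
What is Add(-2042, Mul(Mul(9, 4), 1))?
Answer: -2006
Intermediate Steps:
Add(-2042, Mul(Mul(9, 4), 1)) = Add(-2042, Mul(36, 1)) = Add(-2042, 36) = -2006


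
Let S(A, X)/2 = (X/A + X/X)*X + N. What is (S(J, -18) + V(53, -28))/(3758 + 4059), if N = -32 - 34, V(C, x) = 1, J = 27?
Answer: -143/7817 ≈ -0.018293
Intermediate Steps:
N = -66
S(A, X) = -132 + 2*X*(1 + X/A) (S(A, X) = 2*((X/A + X/X)*X - 66) = 2*((X/A + 1)*X - 66) = 2*((1 + X/A)*X - 66) = 2*(X*(1 + X/A) - 66) = 2*(-66 + X*(1 + X/A)) = -132 + 2*X*(1 + X/A))
(S(J, -18) + V(53, -28))/(3758 + 4059) = ((-132 + 2*(-18) + 2*(-18)**2/27) + 1)/(3758 + 4059) = ((-132 - 36 + 2*(1/27)*324) + 1)/7817 = ((-132 - 36 + 24) + 1)*(1/7817) = (-144 + 1)*(1/7817) = -143*1/7817 = -143/7817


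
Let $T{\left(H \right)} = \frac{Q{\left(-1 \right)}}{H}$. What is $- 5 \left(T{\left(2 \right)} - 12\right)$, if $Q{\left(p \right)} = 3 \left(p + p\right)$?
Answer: $75$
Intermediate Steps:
$Q{\left(p \right)} = 6 p$ ($Q{\left(p \right)} = 3 \cdot 2 p = 6 p$)
$T{\left(H \right)} = - \frac{6}{H}$ ($T{\left(H \right)} = \frac{6 \left(-1\right)}{H} = - \frac{6}{H}$)
$- 5 \left(T{\left(2 \right)} - 12\right) = - 5 \left(- \frac{6}{2} - 12\right) = - 5 \left(\left(-6\right) \frac{1}{2} - 12\right) = - 5 \left(-3 - 12\right) = \left(-5\right) \left(-15\right) = 75$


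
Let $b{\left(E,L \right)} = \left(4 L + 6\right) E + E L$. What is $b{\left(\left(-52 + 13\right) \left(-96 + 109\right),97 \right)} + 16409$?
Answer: $-232528$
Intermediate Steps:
$b{\left(E,L \right)} = E L + E \left(6 + 4 L\right)$ ($b{\left(E,L \right)} = \left(6 + 4 L\right) E + E L = E \left(6 + 4 L\right) + E L = E L + E \left(6 + 4 L\right)$)
$b{\left(\left(-52 + 13\right) \left(-96 + 109\right),97 \right)} + 16409 = \left(-52 + 13\right) \left(-96 + 109\right) \left(6 + 5 \cdot 97\right) + 16409 = \left(-39\right) 13 \left(6 + 485\right) + 16409 = \left(-507\right) 491 + 16409 = -248937 + 16409 = -232528$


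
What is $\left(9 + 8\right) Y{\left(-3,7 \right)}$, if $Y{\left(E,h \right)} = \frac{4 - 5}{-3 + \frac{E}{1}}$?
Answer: $\frac{17}{6} \approx 2.8333$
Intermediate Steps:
$Y{\left(E,h \right)} = - \frac{1}{-3 + E}$ ($Y{\left(E,h \right)} = - \frac{1}{-3 + E 1} = - \frac{1}{-3 + E}$)
$\left(9 + 8\right) Y{\left(-3,7 \right)} = \left(9 + 8\right) \left(- \frac{1}{-3 - 3}\right) = 17 \left(- \frac{1}{-6}\right) = 17 \left(\left(-1\right) \left(- \frac{1}{6}\right)\right) = 17 \cdot \frac{1}{6} = \frac{17}{6}$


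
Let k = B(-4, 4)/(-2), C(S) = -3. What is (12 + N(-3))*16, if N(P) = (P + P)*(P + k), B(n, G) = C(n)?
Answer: 336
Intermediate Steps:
B(n, G) = -3
k = 3/2 (k = -3/(-2) = -3*(-½) = 3/2 ≈ 1.5000)
N(P) = 2*P*(3/2 + P) (N(P) = (P + P)*(P + 3/2) = (2*P)*(3/2 + P) = 2*P*(3/2 + P))
(12 + N(-3))*16 = (12 - 3*(3 + 2*(-3)))*16 = (12 - 3*(3 - 6))*16 = (12 - 3*(-3))*16 = (12 + 9)*16 = 21*16 = 336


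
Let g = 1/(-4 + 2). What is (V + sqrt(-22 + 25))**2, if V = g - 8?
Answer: 301/4 - 17*sqrt(3) ≈ 45.805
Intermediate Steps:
g = -1/2 (g = 1/(-2) = -1/2 ≈ -0.50000)
V = -17/2 (V = -1/2 - 8 = -17/2 ≈ -8.5000)
(V + sqrt(-22 + 25))**2 = (-17/2 + sqrt(-22 + 25))**2 = (-17/2 + sqrt(3))**2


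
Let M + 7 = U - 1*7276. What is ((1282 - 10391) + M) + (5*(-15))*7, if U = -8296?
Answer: -25213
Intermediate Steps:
M = -15579 (M = -7 + (-8296 - 1*7276) = -7 + (-8296 - 7276) = -7 - 15572 = -15579)
((1282 - 10391) + M) + (5*(-15))*7 = ((1282 - 10391) - 15579) + (5*(-15))*7 = (-9109 - 15579) - 75*7 = -24688 - 525 = -25213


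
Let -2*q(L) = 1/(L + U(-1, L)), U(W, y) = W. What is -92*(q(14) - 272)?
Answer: 325358/13 ≈ 25028.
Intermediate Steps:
q(L) = -1/(2*(-1 + L)) (q(L) = -1/(2*(L - 1)) = -1/(2*(-1 + L)))
-92*(q(14) - 272) = -92*(-1/(-2 + 2*14) - 272) = -92*(-1/(-2 + 28) - 272) = -92*(-1/26 - 272) = -92*(-7073/26) = 325358/13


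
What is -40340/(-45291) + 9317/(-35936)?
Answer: 1027681993/1627577376 ≈ 0.63142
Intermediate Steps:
-40340/(-45291) + 9317/(-35936) = -40340*(-1/45291) + 9317*(-1/35936) = 40340/45291 - 9317/35936 = 1027681993/1627577376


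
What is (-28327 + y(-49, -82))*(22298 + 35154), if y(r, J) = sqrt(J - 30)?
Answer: -1627442804 + 229808*I*sqrt(7) ≈ -1.6274e+9 + 6.0802e+5*I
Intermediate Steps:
y(r, J) = sqrt(-30 + J)
(-28327 + y(-49, -82))*(22298 + 35154) = (-28327 + sqrt(-30 - 82))*(22298 + 35154) = (-28327 + sqrt(-112))*57452 = (-28327 + 4*I*sqrt(7))*57452 = -1627442804 + 229808*I*sqrt(7)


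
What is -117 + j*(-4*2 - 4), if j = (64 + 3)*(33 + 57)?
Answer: -72477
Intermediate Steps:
j = 6030 (j = 67*90 = 6030)
-117 + j*(-4*2 - 4) = -117 + 6030*(-4*2 - 4) = -117 + 6030*(-8 - 4) = -117 + 6030*(-12) = -117 - 72360 = -72477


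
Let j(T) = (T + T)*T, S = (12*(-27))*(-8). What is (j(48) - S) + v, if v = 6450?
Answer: 8466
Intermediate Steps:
S = 2592 (S = -324*(-8) = 2592)
j(T) = 2*T**2 (j(T) = (2*T)*T = 2*T**2)
(j(48) - S) + v = (2*48**2 - 1*2592) + 6450 = (2*2304 - 2592) + 6450 = (4608 - 2592) + 6450 = 2016 + 6450 = 8466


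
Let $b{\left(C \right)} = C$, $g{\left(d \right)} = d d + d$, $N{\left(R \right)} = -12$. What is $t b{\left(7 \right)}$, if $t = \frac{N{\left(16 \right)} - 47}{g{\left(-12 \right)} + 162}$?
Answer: $- \frac{59}{42} \approx -1.4048$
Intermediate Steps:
$g{\left(d \right)} = d + d^{2}$ ($g{\left(d \right)} = d^{2} + d = d + d^{2}$)
$t = - \frac{59}{294}$ ($t = \frac{-12 - 47}{- 12 \left(1 - 12\right) + 162} = - \frac{59}{\left(-12\right) \left(-11\right) + 162} = - \frac{59}{132 + 162} = - \frac{59}{294} \approx -0.20068$)
$t b{\left(7 \right)} = \left(- \frac{59}{294}\right) 7 = - \frac{59}{42}$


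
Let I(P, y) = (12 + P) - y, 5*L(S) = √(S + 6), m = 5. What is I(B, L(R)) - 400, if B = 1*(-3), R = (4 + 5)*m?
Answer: -391 - √51/5 ≈ -392.43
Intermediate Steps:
R = 45 (R = (4 + 5)*5 = 9*5 = 45)
B = -3
L(S) = √(6 + S)/5 (L(S) = √(S + 6)/5 = √(6 + S)/5)
I(P, y) = 12 + P - y
I(B, L(R)) - 400 = (12 - 3 - √(6 + 45)/5) - 400 = (12 - 3 - √51/5) - 400 = (9 - √51/5) - 400 = -391 - √51/5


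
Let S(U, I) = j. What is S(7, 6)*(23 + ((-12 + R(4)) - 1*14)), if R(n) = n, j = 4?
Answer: 4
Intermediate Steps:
S(U, I) = 4
S(7, 6)*(23 + ((-12 + R(4)) - 1*14)) = 4*(23 + ((-12 + 4) - 1*14)) = 4*(23 + (-8 - 14)) = 4*(23 - 22) = 4*1 = 4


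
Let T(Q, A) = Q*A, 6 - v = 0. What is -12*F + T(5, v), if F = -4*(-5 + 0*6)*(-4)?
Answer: 990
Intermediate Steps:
v = 6 (v = 6 - 1*0 = 6 + 0 = 6)
T(Q, A) = A*Q
F = -80 (F = -4*(-5 + 0)*(-4) = -4*(-5)*(-4) = 20*(-4) = -80)
-12*F + T(5, v) = -12*(-80) + 6*5 = 960 + 30 = 990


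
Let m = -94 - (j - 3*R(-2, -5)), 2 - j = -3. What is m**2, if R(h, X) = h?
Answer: 11025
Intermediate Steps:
j = 5 (j = 2 - 1*(-3) = 2 + 3 = 5)
m = -105 (m = -94 - (5 - 3*(-2)) = -94 - (5 + 6) = -94 - 1*11 = -94 - 11 = -105)
m**2 = (-105)**2 = 11025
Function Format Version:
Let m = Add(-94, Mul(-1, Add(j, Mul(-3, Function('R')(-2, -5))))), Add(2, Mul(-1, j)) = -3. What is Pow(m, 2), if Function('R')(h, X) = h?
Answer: 11025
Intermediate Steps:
j = 5 (j = Add(2, Mul(-1, -3)) = Add(2, 3) = 5)
m = -105 (m = Add(-94, Mul(-1, Add(5, Mul(-3, -2)))) = Add(-94, Mul(-1, Add(5, 6))) = Add(-94, Mul(-1, 11)) = Add(-94, -11) = -105)
Pow(m, 2) = Pow(-105, 2) = 11025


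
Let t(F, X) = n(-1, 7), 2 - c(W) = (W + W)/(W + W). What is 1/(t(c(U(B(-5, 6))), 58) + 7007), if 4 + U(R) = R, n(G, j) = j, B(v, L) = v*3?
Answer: 1/7014 ≈ 0.00014257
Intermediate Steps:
B(v, L) = 3*v
U(R) = -4 + R
c(W) = 1 (c(W) = 2 - (W + W)/(W + W) = 2 - 2*W/(2*W) = 2 - 2*W*1/(2*W) = 2 - 1*1 = 2 - 1 = 1)
t(F, X) = 7
1/(t(c(U(B(-5, 6))), 58) + 7007) = 1/(7 + 7007) = 1/7014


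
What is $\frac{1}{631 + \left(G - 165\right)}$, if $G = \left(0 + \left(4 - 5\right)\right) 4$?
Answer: $\frac{1}{462} \approx 0.0021645$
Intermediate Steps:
$G = -4$ ($G = \left(0 - 1\right) 4 = \left(-1\right) 4 = -4$)
$\frac{1}{631 + \left(G - 165\right)} = \frac{1}{631 - 169} = \frac{1}{462}$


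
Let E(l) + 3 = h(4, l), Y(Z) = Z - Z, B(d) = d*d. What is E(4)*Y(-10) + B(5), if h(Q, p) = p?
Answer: 25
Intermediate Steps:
B(d) = d²
Y(Z) = 0
E(l) = -3 + l
E(4)*Y(-10) + B(5) = (-3 + 4)*0 + 5² = 1*0 + 25 = 0 + 25 = 25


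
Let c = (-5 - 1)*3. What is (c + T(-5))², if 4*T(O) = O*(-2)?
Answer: 961/4 ≈ 240.25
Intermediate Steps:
c = -18 (c = -6*3 = -18)
T(O) = -O/2 (T(O) = (O*(-2))/4 = (-2*O)/4 = -O/2)
(c + T(-5))² = (-18 - ½*(-5))² = (-18 + 5/2)² = (-31/2)² = 961/4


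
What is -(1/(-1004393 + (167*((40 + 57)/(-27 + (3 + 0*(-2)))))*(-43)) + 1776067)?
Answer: -41575730394601/23408875 ≈ -1.7761e+6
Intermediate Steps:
-(1/(-1004393 + (167*((40 + 57)/(-27 + (3 + 0*(-2)))))*(-43)) + 1776067) = -(1/(-1004393 + (167*(97/(-27 + (3 + 0))))*(-43)) + 1776067) = -(1/(-1004393 + (167*(97/(-27 + 3)))*(-43)) + 1776067) = -(1/(-1004393 + (167*(97/(-24)))*(-43)) + 1776067) = -(1/(-1004393 + (167*(97*(-1/24)))*(-43)) + 1776067) = -(1/(-1004393 + (167*(-97/24))*(-43)) + 1776067) = -(1/(-1004393 - 16199/24*(-43)) + 1776067) = -(1/(-1004393 + 696557/24) + 1776067) = -(1/(-23408875/24) + 1776067) = -(-24/23408875 + 1776067) = -1*41575730394601/23408875 = -41575730394601/23408875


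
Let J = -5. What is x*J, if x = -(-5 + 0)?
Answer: -25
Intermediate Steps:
x = 5 (x = -1*(-5) = 5)
x*J = 5*(-5) = -25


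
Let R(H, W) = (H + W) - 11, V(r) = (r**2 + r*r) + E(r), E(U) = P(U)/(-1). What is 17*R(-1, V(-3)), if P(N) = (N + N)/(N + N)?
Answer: 85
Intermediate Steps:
P(N) = 1 (P(N) = (2*N)/((2*N)) = (2*N)*(1/(2*N)) = 1)
E(U) = -1 (E(U) = 1/(-1) = 1*(-1) = -1)
V(r) = -1 + 2*r**2 (V(r) = (r**2 + r*r) - 1 = (r**2 + r**2) - 1 = 2*r**2 - 1 = -1 + 2*r**2)
R(H, W) = -11 + H + W
17*R(-1, V(-3)) = 17*(-11 - 1 + (-1 + 2*(-3)**2)) = 17*(-11 - 1 + (-1 + 2*9)) = 17*(-11 - 1 + (-1 + 18)) = 17*(-11 - 1 + 17) = 17*5 = 85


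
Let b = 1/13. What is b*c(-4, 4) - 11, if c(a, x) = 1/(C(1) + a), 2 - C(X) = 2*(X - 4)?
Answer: -571/52 ≈ -10.981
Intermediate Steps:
C(X) = 10 - 2*X (C(X) = 2 - 2*(X - 4) = 2 - 2*(-4 + X) = 2 - (-8 + 2*X) = 2 + (8 - 2*X) = 10 - 2*X)
c(a, x) = 1/(8 + a) (c(a, x) = 1/((10 - 2*1) + a) = 1/((10 - 2) + a) = 1/(8 + a))
b = 1/13 ≈ 0.076923
b*c(-4, 4) - 11 = 1/(13*(8 - 4)) - 11 = (1/13)/4 - 11 = (1/13)*(¼) - 11 = 1/52 - 11 = -571/52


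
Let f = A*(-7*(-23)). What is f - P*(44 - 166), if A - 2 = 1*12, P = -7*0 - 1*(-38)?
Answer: 6890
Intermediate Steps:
P = 38 (P = 0 + 38 = 38)
A = 14 (A = 2 + 1*12 = 2 + 12 = 14)
f = 2254 (f = 14*(-7*(-23)) = 14*161 = 2254)
f - P*(44 - 166) = 2254 - 38*(44 - 166) = 2254 - 38*(-122) = 2254 - 1*(-4636) = 2254 + 4636 = 6890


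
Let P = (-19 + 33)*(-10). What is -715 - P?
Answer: -575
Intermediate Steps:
P = -140 (P = 14*(-10) = -140)
-715 - P = -715 - 1*(-140) = -715 + 140 = -575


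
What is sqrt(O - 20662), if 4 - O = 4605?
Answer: 3*I*sqrt(2807) ≈ 158.94*I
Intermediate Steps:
O = -4601 (O = 4 - 1*4605 = 4 - 4605 = -4601)
sqrt(O - 20662) = sqrt(-4601 - 20662) = sqrt(-25263) = 3*I*sqrt(2807)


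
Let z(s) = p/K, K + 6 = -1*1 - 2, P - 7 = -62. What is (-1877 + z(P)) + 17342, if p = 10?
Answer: 139175/9 ≈ 15464.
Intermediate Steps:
P = -55 (P = 7 - 62 = -55)
K = -9 (K = -6 + (-1*1 - 2) = -6 + (-1 - 2) = -6 - 3 = -9)
z(s) = -10/9 (z(s) = 10/(-9) = 10*(-⅑) = -10/9)
(-1877 + z(P)) + 17342 = (-1877 - 10/9) + 17342 = -16903/9 + 17342 = 139175/9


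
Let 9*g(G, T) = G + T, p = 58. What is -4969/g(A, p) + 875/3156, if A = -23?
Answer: -141108851/110460 ≈ -1277.5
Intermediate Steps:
g(G, T) = G/9 + T/9 (g(G, T) = (G + T)/9 = G/9 + T/9)
-4969/g(A, p) + 875/3156 = -4969/((⅑)*(-23) + (⅑)*58) + 875/3156 = -4969/(-23/9 + 58/9) + 875*(1/3156) = -4969/35/9 + 875/3156 = -4969*9/35 + 875/3156 = -44721/35 + 875/3156 = -141108851/110460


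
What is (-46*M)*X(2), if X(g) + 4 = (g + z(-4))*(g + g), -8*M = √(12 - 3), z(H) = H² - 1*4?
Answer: 897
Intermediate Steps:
z(H) = -4 + H² (z(H) = H² - 4 = -4 + H²)
M = -3/8 (M = -√(12 - 3)/8 = -√9/8 = -⅛*3 = -3/8 ≈ -0.37500)
X(g) = -4 + 2*g*(12 + g) (X(g) = -4 + (g + (-4 + (-4)²))*(g + g) = -4 + (g + (-4 + 16))*(2*g) = -4 + (g + 12)*(2*g) = -4 + (12 + g)*(2*g) = -4 + 2*g*(12 + g))
(-46*M)*X(2) = (-46*(-3/8))*(-4 + 2*2² + 24*2) = 69*(-4 + 2*4 + 48)/4 = 69*(-4 + 8 + 48)/4 = (69/4)*52 = 897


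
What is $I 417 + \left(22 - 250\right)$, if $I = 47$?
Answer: $19371$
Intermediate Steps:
$I 417 + \left(22 - 250\right) = 47 \cdot 417 + \left(22 - 250\right) = 19599 + \left(22 - 250\right) = 19599 - 228 = 19371$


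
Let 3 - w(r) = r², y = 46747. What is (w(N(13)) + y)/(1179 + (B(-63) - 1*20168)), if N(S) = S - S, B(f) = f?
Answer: -2125/866 ≈ -2.4538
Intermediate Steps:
N(S) = 0
w(r) = 3 - r²
(w(N(13)) + y)/(1179 + (B(-63) - 1*20168)) = ((3 - 1*0²) + 46747)/(1179 + (-63 - 1*20168)) = ((3 - 1*0) + 46747)/(1179 + (-63 - 20168)) = ((3 + 0) + 46747)/(1179 - 20231) = (3 + 46747)/(-19052) = 46750*(-1/19052) = -2125/866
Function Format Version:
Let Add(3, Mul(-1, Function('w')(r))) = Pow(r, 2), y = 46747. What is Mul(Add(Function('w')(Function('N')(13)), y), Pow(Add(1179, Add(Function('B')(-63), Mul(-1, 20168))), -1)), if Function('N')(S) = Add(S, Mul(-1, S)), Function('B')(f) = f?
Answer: Rational(-2125, 866) ≈ -2.4538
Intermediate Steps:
Function('N')(S) = 0
Function('w')(r) = Add(3, Mul(-1, Pow(r, 2)))
Mul(Add(Function('w')(Function('N')(13)), y), Pow(Add(1179, Add(Function('B')(-63), Mul(-1, 20168))), -1)) = Mul(Add(Add(3, Mul(-1, Pow(0, 2))), 46747), Pow(Add(1179, Add(-63, Mul(-1, 20168))), -1)) = Mul(Add(Add(3, Mul(-1, 0)), 46747), Pow(Add(1179, Add(-63, -20168)), -1)) = Mul(Add(Add(3, 0), 46747), Pow(Add(1179, -20231), -1)) = Mul(Add(3, 46747), Pow(-19052, -1)) = Mul(46750, Rational(-1, 19052)) = Rational(-2125, 866)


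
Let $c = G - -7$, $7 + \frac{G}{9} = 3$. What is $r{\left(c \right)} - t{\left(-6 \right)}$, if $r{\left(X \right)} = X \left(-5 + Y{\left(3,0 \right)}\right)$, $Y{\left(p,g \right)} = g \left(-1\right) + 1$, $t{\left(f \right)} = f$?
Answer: $122$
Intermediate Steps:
$G = -36$ ($G = -63 + 9 \cdot 3 = -63 + 27 = -36$)
$c = -29$ ($c = -36 - -7 = -36 + 7 = -29$)
$Y{\left(p,g \right)} = 1 - g$ ($Y{\left(p,g \right)} = - g + 1 = 1 - g$)
$r{\left(X \right)} = - 4 X$ ($r{\left(X \right)} = X \left(-5 + \left(1 - 0\right)\right) = X \left(-5 + \left(1 + 0\right)\right) = X \left(-5 + 1\right) = X \left(-4\right) = - 4 X$)
$r{\left(c \right)} - t{\left(-6 \right)} = \left(-4\right) \left(-29\right) - -6 = 116 + 6 = 122$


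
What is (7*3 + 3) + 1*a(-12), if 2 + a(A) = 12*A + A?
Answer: -134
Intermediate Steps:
a(A) = -2 + 13*A (a(A) = -2 + (12*A + A) = -2 + 13*A)
(7*3 + 3) + 1*a(-12) = (7*3 + 3) + 1*(-2 + 13*(-12)) = (21 + 3) + 1*(-2 - 156) = 24 + 1*(-158) = 24 - 158 = -134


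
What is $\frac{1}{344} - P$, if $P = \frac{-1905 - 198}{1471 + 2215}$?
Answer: $\frac{363559}{633992} \approx 0.57344$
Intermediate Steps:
$P = - \frac{2103}{3686} \approx -0.57054$
$\frac{1}{344} - P = \frac{1}{344} - - \frac{2103}{3686} = \frac{1}{344} + \frac{2103}{3686} = \frac{363559}{633992}$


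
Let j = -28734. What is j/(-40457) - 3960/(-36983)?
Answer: 1222879242/1496221231 ≈ 0.81731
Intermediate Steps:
j/(-40457) - 3960/(-36983) = -28734/(-40457) - 3960/(-36983) = -28734*(-1/40457) - 3960*(-1/36983) = 28734/40457 + 3960/36983 = 1222879242/1496221231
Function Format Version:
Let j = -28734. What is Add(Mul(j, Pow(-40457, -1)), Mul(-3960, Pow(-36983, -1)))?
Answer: Rational(1222879242, 1496221231) ≈ 0.81731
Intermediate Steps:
Add(Mul(j, Pow(-40457, -1)), Mul(-3960, Pow(-36983, -1))) = Add(Mul(-28734, Pow(-40457, -1)), Mul(-3960, Pow(-36983, -1))) = Add(Mul(-28734, Rational(-1, 40457)), Mul(-3960, Rational(-1, 36983))) = Add(Rational(28734, 40457), Rational(3960, 36983)) = Rational(1222879242, 1496221231)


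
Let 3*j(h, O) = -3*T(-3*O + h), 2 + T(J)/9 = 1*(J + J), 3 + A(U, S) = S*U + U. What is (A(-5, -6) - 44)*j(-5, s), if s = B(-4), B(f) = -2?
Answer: 0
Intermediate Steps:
A(U, S) = -3 + U + S*U (A(U, S) = -3 + (S*U + U) = -3 + (U + S*U) = -3 + U + S*U)
s = -2
T(J) = -18 + 18*J (T(J) = -18 + 9*(1*(J + J)) = -18 + 9*(1*(2*J)) = -18 + 9*(2*J) = -18 + 18*J)
j(h, O) = 18 - 18*h + 54*O (j(h, O) = (-3*(-18 + 18*(-3*O + h)))/3 = (-3*(-18 + 18*(h - 3*O)))/3 = (-3*(-18 + (-54*O + 18*h)))/3 = (-3*(-18 - 54*O + 18*h))/3 = (54 - 54*h + 162*O)/3 = 18 - 18*h + 54*O)
(A(-5, -6) - 44)*j(-5, s) = ((-3 - 5 - 6*(-5)) - 44)*(18 - 18*(-5) + 54*(-2)) = ((-3 - 5 + 30) - 44)*(18 + 90 - 108) = (22 - 44)*0 = -22*0 = 0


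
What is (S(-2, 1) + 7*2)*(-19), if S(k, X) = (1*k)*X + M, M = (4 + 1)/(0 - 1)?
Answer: -133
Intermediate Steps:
M = -5 (M = 5/(-1) = 5*(-1) = -5)
S(k, X) = -5 + X*k (S(k, X) = (1*k)*X - 5 = k*X - 5 = X*k - 5 = -5 + X*k)
(S(-2, 1) + 7*2)*(-19) = ((-5 + 1*(-2)) + 7*2)*(-19) = ((-5 - 2) + 14)*(-19) = (-7 + 14)*(-19) = 7*(-19) = -133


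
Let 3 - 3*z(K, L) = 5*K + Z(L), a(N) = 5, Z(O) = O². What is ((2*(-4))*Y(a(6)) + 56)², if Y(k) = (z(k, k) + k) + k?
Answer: 92416/9 ≈ 10268.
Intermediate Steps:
z(K, L) = 1 - 5*K/3 - L²/3 (z(K, L) = 1 - (5*K + L²)/3 = 1 - (L² + 5*K)/3 = 1 + (-5*K/3 - L²/3) = 1 - 5*K/3 - L²/3)
Y(k) = 1 - k²/3 + k/3 (Y(k) = ((1 - 5*k/3 - k²/3) + k) + k = (1 - 2*k/3 - k²/3) + k = 1 - k²/3 + k/3)
((2*(-4))*Y(a(6)) + 56)² = ((2*(-4))*(1 - ⅓*5² + (⅓)*5) + 56)² = (-8*(1 - ⅓*25 + 5/3) + 56)² = (-8*(1 - 25/3 + 5/3) + 56)² = (-8*(-17/3) + 56)² = (136/3 + 56)² = (304/3)² = 92416/9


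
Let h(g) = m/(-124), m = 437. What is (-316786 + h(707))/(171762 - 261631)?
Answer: 39281901/11143756 ≈ 3.5250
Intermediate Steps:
h(g) = -437/124 (h(g) = 437/(-124) = 437*(-1/124) = -437/124)
(-316786 + h(707))/(171762 - 261631) = (-316786 - 437/124)/(171762 - 261631) = -39281901/124/(-89869) = -39281901/124*(-1/89869) = 39281901/11143756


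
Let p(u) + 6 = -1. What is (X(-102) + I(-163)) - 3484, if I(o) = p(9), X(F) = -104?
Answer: -3595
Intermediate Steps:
p(u) = -7 (p(u) = -6 - 1 = -7)
I(o) = -7
(X(-102) + I(-163)) - 3484 = (-104 - 7) - 3484 = -111 - 3484 = -3595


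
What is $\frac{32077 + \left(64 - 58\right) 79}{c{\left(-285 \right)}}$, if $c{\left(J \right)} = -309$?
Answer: $- \frac{32551}{309} \approx -105.34$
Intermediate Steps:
$\frac{32077 + \left(64 - 58\right) 79}{c{\left(-285 \right)}} = \frac{32077 + \left(64 - 58\right) 79}{-309} = \left(32077 + 6 \cdot 79\right) \left(- \frac{1}{309}\right) = \left(32077 + 474\right) \left(- \frac{1}{309}\right) = 32551 \left(- \frac{1}{309}\right) = - \frac{32551}{309}$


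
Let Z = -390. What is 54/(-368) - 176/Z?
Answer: 10927/35880 ≈ 0.30454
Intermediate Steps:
54/(-368) - 176/Z = 54/(-368) - 176/(-390) = 54*(-1/368) - 176*(-1/390) = -27/184 + 88/195 = 10927/35880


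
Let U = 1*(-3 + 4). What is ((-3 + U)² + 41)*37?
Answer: 1665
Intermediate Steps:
U = 1 (U = 1*1 = 1)
((-3 + U)² + 41)*37 = ((-3 + 1)² + 41)*37 = ((-2)² + 41)*37 = (4 + 41)*37 = 45*37 = 1665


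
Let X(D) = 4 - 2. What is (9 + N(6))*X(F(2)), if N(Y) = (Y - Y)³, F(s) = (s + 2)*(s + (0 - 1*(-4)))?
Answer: 18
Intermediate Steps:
F(s) = (2 + s)*(4 + s) (F(s) = (2 + s)*(s + (0 + 4)) = (2 + s)*(s + 4) = (2 + s)*(4 + s))
X(D) = 2
N(Y) = 0 (N(Y) = 0³ = 0)
(9 + N(6))*X(F(2)) = (9 + 0)*2 = 9*2 = 18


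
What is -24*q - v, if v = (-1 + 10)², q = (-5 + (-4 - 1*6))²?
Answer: -5481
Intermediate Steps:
q = 225 (q = (-5 + (-4 - 6))² = (-5 - 10)² = (-15)² = 225)
v = 81 (v = 9² = 81)
-24*q - v = -24*225 - 1*81 = -5400 - 81 = -5481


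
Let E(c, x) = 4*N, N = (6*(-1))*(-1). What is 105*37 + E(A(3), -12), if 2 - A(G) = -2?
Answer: 3909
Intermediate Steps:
N = 6 (N = -6*(-1) = 6)
A(G) = 4 (A(G) = 2 - 1*(-2) = 2 + 2 = 4)
E(c, x) = 24 (E(c, x) = 4*6 = 24)
105*37 + E(A(3), -12) = 105*37 + 24 = 3885 + 24 = 3909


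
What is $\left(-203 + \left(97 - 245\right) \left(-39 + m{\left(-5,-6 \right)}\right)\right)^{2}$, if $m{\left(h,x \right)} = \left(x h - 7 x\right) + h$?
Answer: $18896409$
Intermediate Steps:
$m{\left(h,x \right)} = h - 7 x + h x$ ($m{\left(h,x \right)} = \left(h x - 7 x\right) + h = \left(- 7 x + h x\right) + h = h - 7 x + h x$)
$\left(-203 + \left(97 - 245\right) \left(-39 + m{\left(-5,-6 \right)}\right)\right)^{2} = \left(-203 + \left(97 - 245\right) \left(-39 - -67\right)\right)^{2} = \left(-203 - 148 \left(-39 + \left(-5 + 42 + 30\right)\right)\right)^{2} = \left(-203 - 148 \left(-39 + 67\right)\right)^{2} = \left(-203 - 4144\right)^{2} = \left(-4347\right)^{2} = 18896409$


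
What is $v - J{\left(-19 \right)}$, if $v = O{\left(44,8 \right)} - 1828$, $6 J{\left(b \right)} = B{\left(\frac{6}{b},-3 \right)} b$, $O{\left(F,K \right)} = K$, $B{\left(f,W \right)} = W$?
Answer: $- \frac{3659}{2} \approx -1829.5$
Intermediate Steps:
$J{\left(b \right)} = - \frac{b}{2}$ ($J{\left(b \right)} = \frac{\left(-3\right) b}{6} = - \frac{b}{2}$)
$v = -1820$ ($v = 8 - 1828 = -1820$)
$v - J{\left(-19 \right)} = -1820 - \left(- \frac{1}{2}\right) \left(-19\right) = -1820 - \frac{19}{2} = - \frac{3659}{2}$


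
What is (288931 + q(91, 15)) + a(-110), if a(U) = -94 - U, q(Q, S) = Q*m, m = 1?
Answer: 289038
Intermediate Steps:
q(Q, S) = Q (q(Q, S) = Q*1 = Q)
(288931 + q(91, 15)) + a(-110) = (288931 + 91) + (-94 - 1*(-110)) = 289022 + (-94 + 110) = 289022 + 16 = 289038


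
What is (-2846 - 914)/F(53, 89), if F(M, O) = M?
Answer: -3760/53 ≈ -70.943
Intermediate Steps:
(-2846 - 914)/F(53, 89) = (-2846 - 914)/53 = -3760*1/53 = -3760/53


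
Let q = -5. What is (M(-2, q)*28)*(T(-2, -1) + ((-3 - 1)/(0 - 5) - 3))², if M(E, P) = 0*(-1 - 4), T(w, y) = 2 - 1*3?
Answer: 0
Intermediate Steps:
T(w, y) = -1 (T(w, y) = 2 - 3 = -1)
M(E, P) = 0 (M(E, P) = 0*(-5) = 0)
(M(-2, q)*28)*(T(-2, -1) + ((-3 - 1)/(0 - 5) - 3))² = (0*28)*(-1 + ((-3 - 1)/(0 - 5) - 3))² = 0*(-1 + (-4/(-5) - 3))² = 0*(-1 + (-4*(-⅕) - 3))² = 0*(-1 + (⅘ - 3))² = 0*(-1 - 11/5)² = 0*(-16/5)² = 0*(256/25) = 0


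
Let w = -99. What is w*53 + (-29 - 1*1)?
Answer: -5277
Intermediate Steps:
w*53 + (-29 - 1*1) = -99*53 + (-29 - 1*1) = -5247 + (-29 - 1) = -5247 - 30 = -5277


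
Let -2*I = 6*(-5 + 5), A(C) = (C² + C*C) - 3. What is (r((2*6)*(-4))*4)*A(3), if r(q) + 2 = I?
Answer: -120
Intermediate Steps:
A(C) = -3 + 2*C² (A(C) = (C² + C²) - 3 = 2*C² - 3 = -3 + 2*C²)
I = 0 (I = -3*(-5 + 5) = -3*0 = -½*0 = 0)
r(q) = -2 (r(q) = -2 + 0 = -2)
(r((2*6)*(-4))*4)*A(3) = (-2*4)*(-3 + 2*3²) = -8*(-3 + 2*9) = -8*(-3 + 18) = -8*15 = -120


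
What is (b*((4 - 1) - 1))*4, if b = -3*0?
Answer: 0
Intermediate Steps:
b = 0
(b*((4 - 1) - 1))*4 = (0*((4 - 1) - 1))*4 = (0*(3 - 1))*4 = (0*2)*4 = 0*4 = 0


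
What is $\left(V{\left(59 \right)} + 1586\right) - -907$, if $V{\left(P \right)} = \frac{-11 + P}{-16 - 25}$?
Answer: $\frac{102165}{41} \approx 2491.8$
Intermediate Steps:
$V{\left(P \right)} = \frac{11}{41} - \frac{P}{41}$ ($V{\left(P \right)} = \frac{-11 + P}{-41} = \left(-11 + P\right) \left(- \frac{1}{41}\right) = \frac{11}{41} - \frac{P}{41}$)
$\left(V{\left(59 \right)} + 1586\right) - -907 = \left(\left(\frac{11}{41} - \frac{59}{41}\right) + 1586\right) - -907 = \left(\left(\frac{11}{41} - \frac{59}{41}\right) + 1586\right) + \left(\left(-108 + 576\right) + 439\right) = \left(- \frac{48}{41} + 1586\right) + \left(468 + 439\right) = \frac{64978}{41} + 907 = \frac{102165}{41}$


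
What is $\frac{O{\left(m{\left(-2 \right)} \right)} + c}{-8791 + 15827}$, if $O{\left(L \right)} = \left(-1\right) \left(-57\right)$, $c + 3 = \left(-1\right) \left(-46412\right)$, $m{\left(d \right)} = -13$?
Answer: $\frac{23233}{3518} \approx 6.604$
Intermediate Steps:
$c = 46409$ ($c = -3 - -46412 = -3 + 46412 = 46409$)
$O{\left(L \right)} = 57$
$\frac{O{\left(m{\left(-2 \right)} \right)} + c}{-8791 + 15827} = \frac{57 + 46409}{-8791 + 15827} = \frac{46466}{7036} = 46466 \cdot \frac{1}{7036} = \frac{23233}{3518}$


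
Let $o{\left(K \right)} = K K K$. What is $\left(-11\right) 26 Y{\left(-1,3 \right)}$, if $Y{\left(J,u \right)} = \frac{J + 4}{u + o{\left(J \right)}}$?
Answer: $-429$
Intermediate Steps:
$o{\left(K \right)} = K^{3}$ ($o{\left(K \right)} = K^{2} K = K^{3}$)
$Y{\left(J,u \right)} = \frac{4 + J}{u + J^{3}}$ ($Y{\left(J,u \right)} = \frac{J + 4}{u + J^{3}} = \frac{4 + J}{u + J^{3}}$)
$\left(-11\right) 26 Y{\left(-1,3 \right)} = \left(-11\right) 26 \frac{4 - 1}{3 + \left(-1\right)^{3}} = - 286 \frac{1}{3 - 1} \cdot 3 = - 286 \cdot \frac{1}{2} \cdot 3 = \left(-286\right) \frac{3}{2} = -429$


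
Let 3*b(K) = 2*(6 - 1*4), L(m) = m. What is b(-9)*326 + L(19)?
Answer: 1361/3 ≈ 453.67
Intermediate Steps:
b(K) = 4/3 (b(K) = (2*(6 - 1*4))/3 = (2*(6 - 4))/3 = (2*2)/3 = (⅓)*4 = 4/3)
b(-9)*326 + L(19) = (4/3)*326 + 19 = 1304/3 + 19 = 1361/3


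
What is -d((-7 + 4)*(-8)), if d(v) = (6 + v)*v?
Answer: -720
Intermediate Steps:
d(v) = v*(6 + v)
-d((-7 + 4)*(-8)) = -(-7 + 4)*(-8)*(6 + (-7 + 4)*(-8)) = -(-3*(-8))*(6 - 3*(-8)) = -24*(6 + 24) = -24*30 = -1*720 = -720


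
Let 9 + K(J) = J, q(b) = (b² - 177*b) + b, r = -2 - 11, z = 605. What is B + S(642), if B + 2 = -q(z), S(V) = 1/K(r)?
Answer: -5710035/22 ≈ -2.5955e+5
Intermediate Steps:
r = -13
q(b) = b² - 176*b
K(J) = -9 + J
S(V) = -1/22 (S(V) = 1/(-9 - 13) = 1/(-22) = -1/22)
B = -259547 (B = -2 - 605*(-176 + 605) = -2 - 605*429 = -2 - 1*259545 = -2 - 259545 = -259547)
B + S(642) = -259547 - 1/22 = -5710035/22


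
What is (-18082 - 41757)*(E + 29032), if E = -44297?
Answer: 913442335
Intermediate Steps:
(-18082 - 41757)*(E + 29032) = (-18082 - 41757)*(-44297 + 29032) = -59839*(-15265) = 913442335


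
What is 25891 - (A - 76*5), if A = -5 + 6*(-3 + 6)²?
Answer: 26222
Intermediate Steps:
A = 49 (A = -5 + 6*3² = -5 + 6*9 = -5 + 54 = 49)
25891 - (A - 76*5) = 25891 - (49 - 76*5) = 25891 - (49 - 380) = 25891 - 1*(-331) = 25891 + 331 = 26222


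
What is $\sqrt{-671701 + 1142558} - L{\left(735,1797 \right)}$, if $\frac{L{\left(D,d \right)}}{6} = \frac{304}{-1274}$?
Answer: $\frac{912}{637} + \sqrt{470857} \approx 687.62$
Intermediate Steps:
$L{\left(D,d \right)} = - \frac{912}{637}$ ($L{\left(D,d \right)} = 6 \frac{304}{-1274} = 6 \cdot 304 \left(- \frac{1}{1274}\right) = 6 \left(- \frac{152}{637}\right) = - \frac{912}{637}$)
$\sqrt{-671701 + 1142558} - L{\left(735,1797 \right)} = \sqrt{-671701 + 1142558} - - \frac{912}{637} = \sqrt{470857} + \frac{912}{637} = \frac{912}{637} + \sqrt{470857}$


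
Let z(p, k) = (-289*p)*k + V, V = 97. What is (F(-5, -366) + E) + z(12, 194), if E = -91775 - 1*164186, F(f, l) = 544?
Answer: -928112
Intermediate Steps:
z(p, k) = 97 - 289*k*p (z(p, k) = (-289*p)*k + 97 = -289*k*p + 97 = 97 - 289*k*p)
E = -255961 (E = -91775 - 164186 = -255961)
(F(-5, -366) + E) + z(12, 194) = (544 - 255961) + (97 - 289*194*12) = -255417 + (97 - 672792) = -255417 - 672695 = -928112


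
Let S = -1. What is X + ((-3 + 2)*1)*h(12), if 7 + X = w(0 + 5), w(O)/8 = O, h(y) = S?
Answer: 34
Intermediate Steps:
h(y) = -1
w(O) = 8*O
X = 33 (X = -7 + 8*(0 + 5) = -7 + 8*5 = -7 + 40 = 33)
X + ((-3 + 2)*1)*h(12) = 33 + ((-3 + 2)*1)*(-1) = 33 - 1*1*(-1) = 33 - 1*(-1) = 33 + 1 = 34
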